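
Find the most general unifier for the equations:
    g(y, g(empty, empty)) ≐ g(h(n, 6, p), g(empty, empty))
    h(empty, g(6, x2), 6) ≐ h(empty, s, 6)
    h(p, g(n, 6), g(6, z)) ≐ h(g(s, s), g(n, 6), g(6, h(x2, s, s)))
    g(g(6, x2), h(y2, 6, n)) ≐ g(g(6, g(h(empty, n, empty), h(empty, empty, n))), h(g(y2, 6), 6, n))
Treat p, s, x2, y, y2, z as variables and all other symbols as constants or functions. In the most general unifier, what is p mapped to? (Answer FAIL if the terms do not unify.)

Decompose g/2: y ≐ h(n, 6, p),  g(empty, empty) ≐ g(empty, empty).
Bind y := h(n, 6, p); no other remaining equation mentions y.
Delete trivial equation g(empty, empty) ≐ g(empty, empty).
Decompose h/3: empty ≐ empty,  g(6, x2) ≐ s,  6 ≐ 6.
Delete trivial equation empty ≐ empty.
Bind s := g(6, x2); substituting into the one remaining equation that mentions s gives: h(p, g(n, 6), g(6, z)) ≐ h(g(g(6, x2), g(6, x2)), g(n, 6), g(6, h(x2, g(6, x2), g(6, x2)))).
Delete trivial equation 6 ≐ 6.
Decompose h/3: p ≐ g(g(6, x2), g(6, x2)),  g(n, 6) ≐ g(n, 6),  g(6, z) ≐ g(6, h(x2, g(6, x2), g(6, x2))).
Bind p := g(g(6, x2), g(6, x2)); no other remaining equation mentions p. Substituting into the earlier binding gives y := h(n, 6, g(g(6, x2), g(6, x2))).
Delete trivial equation g(n, 6) ≐ g(n, 6).
Decompose g/2: 6 ≐ 6,  z ≐ h(x2, g(6, x2), g(6, x2)).
Delete trivial equation 6 ≐ 6.
Bind z := h(x2, g(6, x2), g(6, x2)); no other remaining equation mentions z.
Decompose g/2: g(6, x2) ≐ g(6, g(h(empty, n, empty), h(empty, empty, n))),  h(y2, 6, n) ≐ h(g(y2, 6), 6, n).
Decompose g/2: 6 ≐ 6,  x2 ≐ g(h(empty, n, empty), h(empty, empty, n)).
Delete trivial equation 6 ≐ 6.
Bind x2 := g(h(empty, n, empty), h(empty, empty, n)); no other remaining equation mentions x2. Substituting into the earlier bindings gives y := h(n, 6, g(g(6, g(h(empty, n, empty), h(empty, empty, n))), g(6, g(h(empty, n, empty), h(empty, empty, n))))), s := g(6, g(h(empty, n, empty), h(empty, empty, n))), p := g(g(6, g(h(empty, n, empty), h(empty, empty, n))), g(6, g(h(empty, n, empty), h(empty, empty, n)))), z := h(g(h(empty, n, empty), h(empty, empty, n)), g(6, g(h(empty, n, empty), h(empty, empty, n))), g(6, g(h(empty, n, empty), h(empty, empty, n)))).
Decompose h/3: y2 ≐ g(y2, 6),  6 ≐ 6,  n ≐ n.
Occurs check fails: y2 occurs in g(y2, 6); the equation y2 ≐ g(y2, 6) has no finite solution.

FAIL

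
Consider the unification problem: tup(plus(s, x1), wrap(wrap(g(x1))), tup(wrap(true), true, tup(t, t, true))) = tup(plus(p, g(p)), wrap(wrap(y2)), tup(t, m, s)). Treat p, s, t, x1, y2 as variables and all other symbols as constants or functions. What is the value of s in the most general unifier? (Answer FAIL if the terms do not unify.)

FAIL

Decompose tup/3: plus(s, x1) = plus(p, g(p)),  wrap(wrap(g(x1))) = wrap(wrap(y2)),  tup(wrap(true), true, tup(t, t, true)) = tup(t, m, s).
Decompose plus/2: s = p,  x1 = g(p).
Bind s := p; substituting into the one remaining equation that mentions s gives: tup(wrap(true), true, tup(t, t, true)) = tup(t, m, p).
Bind x1 := g(p); substituting into the one remaining equation that mentions x1 gives: wrap(wrap(g(g(p)))) = wrap(wrap(y2)).
Decompose wrap/1: wrap(g(g(p))) = wrap(y2).
Decompose wrap/1: g(g(p)) = y2.
Bind y2 := g(g(p)); no other remaining equation mentions y2.
Decompose tup/3: wrap(true) = t,  true = m,  tup(t, t, true) = p.
Bind t := wrap(true); substituting into the one remaining equation that mentions t gives: tup(wrap(true), wrap(true), true) = p.
Clash: constants true and m differ; no unifier exists.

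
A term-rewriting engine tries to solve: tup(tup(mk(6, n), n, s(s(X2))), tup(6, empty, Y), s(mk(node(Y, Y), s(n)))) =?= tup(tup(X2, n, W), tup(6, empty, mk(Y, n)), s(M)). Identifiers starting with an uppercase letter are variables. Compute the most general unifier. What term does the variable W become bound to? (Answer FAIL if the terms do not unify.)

Decompose tup/3: tup(mk(6, n), n, s(s(X2))) =?= tup(X2, n, W),  tup(6, empty, Y) =?= tup(6, empty, mk(Y, n)),  s(mk(node(Y, Y), s(n))) =?= s(M).
Decompose tup/3: mk(6, n) =?= X2,  n =?= n,  s(s(X2)) =?= W.
Bind X2 := mk(6, n); substituting into the one remaining equation that mentions X2 gives: s(s(mk(6, n))) =?= W.
Delete trivial equation n =?= n.
Bind W := s(s(mk(6, n))); no other remaining equation mentions W.
Decompose tup/3: 6 =?= 6,  empty =?= empty,  Y =?= mk(Y, n).
Delete trivial equation 6 =?= 6.
Delete trivial equation empty =?= empty.
Occurs check fails: Y occurs in mk(Y, n); the equation Y =?= mk(Y, n) has no finite solution.

FAIL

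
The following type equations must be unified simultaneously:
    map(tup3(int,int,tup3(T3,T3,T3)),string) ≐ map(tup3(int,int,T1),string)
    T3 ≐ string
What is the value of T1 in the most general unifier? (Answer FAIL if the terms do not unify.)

tup3(string,string,string)

Decompose map/2: tup3(int,int,tup3(T3,T3,T3)) ≐ tup3(int,int,T1),  string ≐ string.
Decompose tup3/3: int ≐ int,  int ≐ int,  tup3(T3,T3,T3) ≐ T1.
Delete trivial equation int ≐ int.
Delete trivial equation int ≐ int.
Bind T1 := tup3(T3,T3,T3); no other remaining equation mentions T1.
Delete trivial equation string ≐ string.
Bind T3 := string. Substituting into the earlier binding gives T1 := tup3(string,string,string).
MGU = { T1 -> tup3(string,string,string), T3 -> string }, so T1 -> tup3(string,string,string).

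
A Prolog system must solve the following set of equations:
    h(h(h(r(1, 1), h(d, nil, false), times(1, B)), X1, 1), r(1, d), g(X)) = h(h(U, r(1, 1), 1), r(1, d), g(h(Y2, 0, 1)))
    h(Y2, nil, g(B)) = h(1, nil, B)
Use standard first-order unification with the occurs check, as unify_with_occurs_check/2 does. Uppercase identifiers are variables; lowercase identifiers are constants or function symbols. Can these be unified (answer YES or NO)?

NO

Decompose h/3: h(h(r(1, 1), h(d, nil, false), times(1, B)), X1, 1) = h(U, r(1, 1), 1),  r(1, d) = r(1, d),  g(X) = g(h(Y2, 0, 1)).
Decompose h/3: h(r(1, 1), h(d, nil, false), times(1, B)) = U,  X1 = r(1, 1),  1 = 1.
Bind U := h(r(1, 1), h(d, nil, false), times(1, B)); no other remaining equation mentions U.
Bind X1 := r(1, 1); no other remaining equation mentions X1.
Delete trivial equation 1 = 1.
Delete trivial equation r(1, d) = r(1, d).
Decompose g/1: X = h(Y2, 0, 1).
Bind X := h(Y2, 0, 1); no other remaining equation mentions X.
Decompose h/3: Y2 = 1,  nil = nil,  g(B) = B.
Bind Y2 := 1; no other remaining equation mentions Y2. Substituting into the earlier binding gives X := h(1, 0, 1).
Delete trivial equation nil = nil.
Occurs check fails: B occurs in g(B); the equation B = g(B) has no finite solution.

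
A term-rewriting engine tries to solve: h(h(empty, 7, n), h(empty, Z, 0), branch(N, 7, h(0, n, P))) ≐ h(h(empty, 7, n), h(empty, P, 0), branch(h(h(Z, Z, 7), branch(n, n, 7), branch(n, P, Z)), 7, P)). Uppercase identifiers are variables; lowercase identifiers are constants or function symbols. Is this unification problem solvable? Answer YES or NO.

NO

Decompose h/3: h(empty, 7, n) ≐ h(empty, 7, n),  h(empty, Z, 0) ≐ h(empty, P, 0),  branch(N, 7, h(0, n, P)) ≐ branch(h(h(Z, Z, 7), branch(n, n, 7), branch(n, P, Z)), 7, P).
Delete trivial equation h(empty, 7, n) ≐ h(empty, 7, n).
Decompose h/3: empty ≐ empty,  Z ≐ P,  0 ≐ 0.
Delete trivial equation empty ≐ empty.
Bind Z := P; substituting into the one remaining equation that mentions Z gives: branch(N, 7, h(0, n, P)) ≐ branch(h(h(P, P, 7), branch(n, n, 7), branch(n, P, P)), 7, P).
Delete trivial equation 0 ≐ 0.
Decompose branch/3: N ≐ h(h(P, P, 7), branch(n, n, 7), branch(n, P, P)),  7 ≐ 7,  h(0, n, P) ≐ P.
Bind N := h(h(P, P, 7), branch(n, n, 7), branch(n, P, P)); no other remaining equation mentions N.
Delete trivial equation 7 ≐ 7.
Occurs check fails: P occurs in h(0, n, P); the equation P ≐ h(0, n, P) has no finite solution.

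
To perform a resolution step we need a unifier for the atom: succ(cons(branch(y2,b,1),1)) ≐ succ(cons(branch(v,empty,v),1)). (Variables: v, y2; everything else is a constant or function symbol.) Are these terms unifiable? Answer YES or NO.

Decompose succ/1: cons(branch(y2,b,1),1) ≐ cons(branch(v,empty,v),1).
Decompose cons/2: branch(y2,b,1) ≐ branch(v,empty,v),  1 ≐ 1.
Decompose branch/3: y2 ≐ v,  b ≐ empty,  1 ≐ v.
Bind y2 := v; no other remaining equation mentions y2.
Clash: constants b and empty differ; no unifier exists.

NO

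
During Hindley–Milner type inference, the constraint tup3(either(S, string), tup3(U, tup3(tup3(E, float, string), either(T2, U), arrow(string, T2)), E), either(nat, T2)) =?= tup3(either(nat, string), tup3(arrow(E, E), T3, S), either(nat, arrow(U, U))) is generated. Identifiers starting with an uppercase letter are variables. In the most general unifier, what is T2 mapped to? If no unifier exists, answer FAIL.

Decompose tup3/3: either(S, string) =?= either(nat, string),  tup3(U, tup3(tup3(E, float, string), either(T2, U), arrow(string, T2)), E) =?= tup3(arrow(E, E), T3, S),  either(nat, T2) =?= either(nat, arrow(U, U)).
Decompose either/2: S =?= nat,  string =?= string.
Bind S := nat; substituting into the one remaining equation that mentions S gives: tup3(U, tup3(tup3(E, float, string), either(T2, U), arrow(string, T2)), E) =?= tup3(arrow(E, E), T3, nat).
Delete trivial equation string =?= string.
Decompose tup3/3: U =?= arrow(E, E),  tup3(tup3(E, float, string), either(T2, U), arrow(string, T2)) =?= T3,  E =?= nat.
Bind U := arrow(E, E); substituting into the 2 remaining equations that mention U gives: tup3(tup3(E, float, string), either(T2, arrow(E, E)), arrow(string, T2)) =?= T3,  either(nat, T2) =?= either(nat, arrow(arrow(E, E), arrow(E, E))).
Bind T3 := tup3(tup3(E, float, string), either(T2, arrow(E, E)), arrow(string, T2)); no other remaining equation mentions T3.
Bind E := nat; substituting into the remaining equation gives: either(nat, T2) =?= either(nat, arrow(arrow(nat, nat), arrow(nat, nat))). Substituting into the earlier bindings gives U := arrow(nat, nat), T3 := tup3(tup3(nat, float, string), either(T2, arrow(nat, nat)), arrow(string, T2)).
Decompose either/2: nat =?= nat,  T2 =?= arrow(arrow(nat, nat), arrow(nat, nat)).
Delete trivial equation nat =?= nat.
Bind T2 := arrow(arrow(nat, nat), arrow(nat, nat)). Substituting into the earlier binding gives T3 := tup3(tup3(nat, float, string), either(arrow(arrow(nat, nat), arrow(nat, nat)), arrow(nat, nat)), arrow(string, arrow(arrow(nat, nat), arrow(nat, nat)))).
MGU = { S -> nat, U -> arrow(nat, nat), T3 -> tup3(tup3(nat, float, string), either(arrow(arrow(nat, nat), arrow(nat, nat)), arrow(nat, nat)), arrow(string, arrow(arrow(nat, nat), arrow(nat, nat)))), E -> nat, T2 -> arrow(arrow(nat, nat), arrow(nat, nat)) }, so T2 -> arrow(arrow(nat, nat), arrow(nat, nat)).

arrow(arrow(nat, nat), arrow(nat, nat))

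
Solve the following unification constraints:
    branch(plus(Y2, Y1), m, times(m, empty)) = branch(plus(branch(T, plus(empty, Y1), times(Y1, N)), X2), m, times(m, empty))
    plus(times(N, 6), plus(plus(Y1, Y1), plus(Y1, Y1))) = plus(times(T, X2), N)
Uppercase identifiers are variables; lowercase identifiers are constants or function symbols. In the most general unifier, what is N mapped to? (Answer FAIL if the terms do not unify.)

Decompose branch/3: plus(Y2, Y1) = plus(branch(T, plus(empty, Y1), times(Y1, N)), X2),  m = m,  times(m, empty) = times(m, empty).
Decompose plus/2: Y2 = branch(T, plus(empty, Y1), times(Y1, N)),  Y1 = X2.
Bind Y2 := branch(T, plus(empty, Y1), times(Y1, N)); no other remaining equation mentions Y2.
Bind Y1 := X2; substituting into the one remaining equation that mentions Y1 gives: plus(times(N, 6), plus(plus(X2, X2), plus(X2, X2))) = plus(times(T, X2), N). Substituting into the earlier binding gives Y2 := branch(T, plus(empty, X2), times(X2, N)).
Delete trivial equation m = m.
Delete trivial equation times(m, empty) = times(m, empty).
Decompose plus/2: times(N, 6) = times(T, X2),  plus(plus(X2, X2), plus(X2, X2)) = N.
Decompose times/2: N = T,  6 = X2.
Bind N := T; substituting into the one remaining equation that mentions N gives: plus(plus(X2, X2), plus(X2, X2)) = T. Substituting into the earlier binding gives Y2 := branch(T, plus(empty, X2), times(X2, T)).
Bind X2 := 6; substituting into the remaining equation gives: plus(plus(6, 6), plus(6, 6)) = T. Substituting into the earlier bindings gives Y2 := branch(T, plus(empty, 6), times(6, T)), Y1 := 6.
Bind T := plus(plus(6, 6), plus(6, 6)). Substituting into the earlier bindings gives Y2 := branch(plus(plus(6, 6), plus(6, 6)), plus(empty, 6), times(6, plus(plus(6, 6), plus(6, 6)))), N := plus(plus(6, 6), plus(6, 6)).
MGU = { Y2 := branch(plus(plus(6, 6), plus(6, 6)), plus(empty, 6), times(6, plus(plus(6, 6), plus(6, 6)))), Y1 := 6, N := plus(plus(6, 6), plus(6, 6)), X2 := 6, T := plus(plus(6, 6), plus(6, 6)) }, so N := plus(plus(6, 6), plus(6, 6)).

plus(plus(6, 6), plus(6, 6))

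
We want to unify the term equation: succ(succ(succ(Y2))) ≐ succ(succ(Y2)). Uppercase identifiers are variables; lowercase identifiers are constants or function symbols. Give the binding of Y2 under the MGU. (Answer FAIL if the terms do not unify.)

FAIL

Decompose succ/1: succ(succ(Y2)) ≐ succ(Y2).
Decompose succ/1: succ(Y2) ≐ Y2.
Occurs check fails: Y2 occurs in succ(Y2); the equation Y2 ≐ succ(Y2) has no finite solution.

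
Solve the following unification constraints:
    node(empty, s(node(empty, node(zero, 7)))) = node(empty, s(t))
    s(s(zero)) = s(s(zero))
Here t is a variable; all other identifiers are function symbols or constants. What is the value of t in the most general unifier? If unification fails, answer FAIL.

node(empty, node(zero, 7))

Decompose node/2: empty = empty,  s(node(empty, node(zero, 7))) = s(t).
Delete trivial equation empty = empty.
Decompose s/1: node(empty, node(zero, 7)) = t.
Bind t := node(empty, node(zero, 7)); no other remaining equation mentions t.
Delete trivial equation s(s(zero)) = s(s(zero)).
MGU = { t -> node(empty, node(zero, 7)) }, so t -> node(empty, node(zero, 7)).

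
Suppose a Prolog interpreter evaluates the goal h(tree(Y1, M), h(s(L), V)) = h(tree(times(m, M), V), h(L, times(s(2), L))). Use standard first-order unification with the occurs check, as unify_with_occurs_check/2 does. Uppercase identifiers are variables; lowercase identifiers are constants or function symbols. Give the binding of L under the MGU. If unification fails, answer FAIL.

FAIL

Decompose h/2: tree(Y1, M) = tree(times(m, M), V),  h(s(L), V) = h(L, times(s(2), L)).
Decompose tree/2: Y1 = times(m, M),  M = V.
Bind Y1 := times(m, M); no other remaining equation mentions Y1.
Bind M := V; no other remaining equation mentions M. Substituting into the earlier binding gives Y1 := times(m, V).
Decompose h/2: s(L) = L,  V = times(s(2), L).
Occurs check fails: L occurs in s(L); the equation L = s(L) has no finite solution.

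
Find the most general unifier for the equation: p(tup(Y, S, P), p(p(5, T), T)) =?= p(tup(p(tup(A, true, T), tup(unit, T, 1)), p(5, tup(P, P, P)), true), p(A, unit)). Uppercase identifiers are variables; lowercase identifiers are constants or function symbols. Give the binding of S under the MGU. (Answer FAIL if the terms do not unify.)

p(5, tup(true, true, true))

Decompose p/2: tup(Y, S, P) =?= tup(p(tup(A, true, T), tup(unit, T, 1)), p(5, tup(P, P, P)), true),  p(p(5, T), T) =?= p(A, unit).
Decompose tup/3: Y =?= p(tup(A, true, T), tup(unit, T, 1)),  S =?= p(5, tup(P, P, P)),  P =?= true.
Bind Y := p(tup(A, true, T), tup(unit, T, 1)); no other remaining equation mentions Y.
Bind S := p(5, tup(P, P, P)); no other remaining equation mentions S.
Bind P := true; no other remaining equation mentions P. Substituting into the earlier binding gives S := p(5, tup(true, true, true)).
Decompose p/2: p(5, T) =?= A,  T =?= unit.
Bind A := p(5, T); no other remaining equation mentions A. Substituting into the earlier binding gives Y := p(tup(p(5, T), true, T), tup(unit, T, 1)).
Bind T := unit. Substituting into the earlier bindings gives Y := p(tup(p(5, unit), true, unit), tup(unit, unit, 1)), A := p(5, unit).
MGU = { Y -> p(tup(p(5, unit), true, unit), tup(unit, unit, 1)), S -> p(5, tup(true, true, true)), P -> true, A -> p(5, unit), T -> unit }, so S -> p(5, tup(true, true, true)).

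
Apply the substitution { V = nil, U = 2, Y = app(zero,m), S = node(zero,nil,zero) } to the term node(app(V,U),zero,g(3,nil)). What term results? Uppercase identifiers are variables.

node(app(nil,2),zero,g(3,nil))

Replace each occurrence of V with nil.
Replace each occurrence of U with 2.
Result: node(app(nil,2),zero,g(3,nil)).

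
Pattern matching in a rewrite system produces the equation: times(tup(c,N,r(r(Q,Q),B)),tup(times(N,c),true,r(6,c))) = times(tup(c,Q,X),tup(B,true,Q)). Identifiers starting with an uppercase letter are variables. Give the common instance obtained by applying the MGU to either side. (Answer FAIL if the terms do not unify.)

times(tup(c,r(6,c),r(r(r(6,c),r(6,c)),times(r(6,c),c))),tup(times(r(6,c),c),true,r(6,c)))

Decompose times/2: tup(c,N,r(r(Q,Q),B)) = tup(c,Q,X),  tup(times(N,c),true,r(6,c)) = tup(B,true,Q).
Decompose tup/3: c = c,  N = Q,  r(r(Q,Q),B) = X.
Delete trivial equation c = c.
Bind N := Q; substituting into the one remaining equation that mentions N gives: tup(times(Q,c),true,r(6,c)) = tup(B,true,Q).
Bind X := r(r(Q,Q),B); no other remaining equation mentions X.
Decompose tup/3: times(Q,c) = B,  true = true,  r(6,c) = Q.
Bind B := times(Q,c); no other remaining equation mentions B. Substituting into the earlier binding gives X := r(r(Q,Q),times(Q,c)).
Delete trivial equation true = true.
Bind Q := r(6,c). Substituting into the earlier bindings gives N := r(6,c), X := r(r(r(6,c),r(6,c)),times(r(6,c),c)), B := times(r(6,c),c).
Applying the MGU to either side gives times(tup(c,r(6,c),r(r(r(6,c),r(6,c)),times(r(6,c),c))),tup(times(r(6,c),c),true,r(6,c))).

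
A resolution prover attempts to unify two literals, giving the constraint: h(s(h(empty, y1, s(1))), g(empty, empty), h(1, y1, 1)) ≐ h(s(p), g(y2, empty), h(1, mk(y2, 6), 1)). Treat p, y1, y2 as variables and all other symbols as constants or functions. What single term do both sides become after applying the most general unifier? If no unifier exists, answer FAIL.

h(s(h(empty, mk(empty, 6), s(1))), g(empty, empty), h(1, mk(empty, 6), 1))

Decompose h/3: s(h(empty, y1, s(1))) ≐ s(p),  g(empty, empty) ≐ g(y2, empty),  h(1, y1, 1) ≐ h(1, mk(y2, 6), 1).
Decompose s/1: h(empty, y1, s(1)) ≐ p.
Bind p := h(empty, y1, s(1)); no other remaining equation mentions p.
Decompose g/2: empty ≐ y2,  empty ≐ empty.
Bind y2 := empty; substituting into the one remaining equation that mentions y2 gives: h(1, y1, 1) ≐ h(1, mk(empty, 6), 1).
Delete trivial equation empty ≐ empty.
Decompose h/3: 1 ≐ 1,  y1 ≐ mk(empty, 6),  1 ≐ 1.
Delete trivial equation 1 ≐ 1.
Bind y1 := mk(empty, 6); no other remaining equation mentions y1. Substituting into the earlier binding gives p := h(empty, mk(empty, 6), s(1)).
Delete trivial equation 1 ≐ 1.
Applying the MGU to either side gives h(s(h(empty, mk(empty, 6), s(1))), g(empty, empty), h(1, mk(empty, 6), 1)).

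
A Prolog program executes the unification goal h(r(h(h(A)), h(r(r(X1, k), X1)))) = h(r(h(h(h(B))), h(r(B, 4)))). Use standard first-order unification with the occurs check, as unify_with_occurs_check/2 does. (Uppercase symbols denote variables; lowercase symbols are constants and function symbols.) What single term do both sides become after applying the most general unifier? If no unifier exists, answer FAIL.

Decompose h/1: r(h(h(A)), h(r(r(X1, k), X1))) = r(h(h(h(B))), h(r(B, 4))).
Decompose r/2: h(h(A)) = h(h(h(B))),  h(r(r(X1, k), X1)) = h(r(B, 4)).
Decompose h/1: h(A) = h(h(B)).
Decompose h/1: A = h(B).
Bind A := h(B); no other remaining equation mentions A.
Decompose h/1: r(r(X1, k), X1) = r(B, 4).
Decompose r/2: r(X1, k) = B,  X1 = 4.
Bind B := r(X1, k); no other remaining equation mentions B. Substituting into the earlier binding gives A := h(r(X1, k)).
Bind X1 := 4. Substituting into the earlier bindings gives A := h(r(4, k)), B := r(4, k).
Applying the MGU to either side gives h(r(h(h(h(r(4, k)))), h(r(r(4, k), 4)))).

h(r(h(h(h(r(4, k)))), h(r(r(4, k), 4))))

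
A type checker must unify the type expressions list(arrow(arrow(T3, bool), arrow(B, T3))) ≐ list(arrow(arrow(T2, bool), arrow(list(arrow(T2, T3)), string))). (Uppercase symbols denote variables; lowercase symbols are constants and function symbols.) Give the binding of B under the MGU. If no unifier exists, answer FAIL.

list(arrow(string, string))

Decompose list/1: arrow(arrow(T3, bool), arrow(B, T3)) ≐ arrow(arrow(T2, bool), arrow(list(arrow(T2, T3)), string)).
Decompose arrow/2: arrow(T3, bool) ≐ arrow(T2, bool),  arrow(B, T3) ≐ arrow(list(arrow(T2, T3)), string).
Decompose arrow/2: T3 ≐ T2,  bool ≐ bool.
Bind T3 := T2; substituting into the one remaining equation that mentions T3 gives: arrow(B, T2) ≐ arrow(list(arrow(T2, T2)), string).
Delete trivial equation bool ≐ bool.
Decompose arrow/2: B ≐ list(arrow(T2, T2)),  T2 ≐ string.
Bind B := list(arrow(T2, T2)); no other remaining equation mentions B.
Bind T2 := string. Substituting into the earlier bindings gives T3 := string, B := list(arrow(string, string)).
MGU = { T3 -> string, B -> list(arrow(string, string)), T2 -> string }, so B -> list(arrow(string, string)).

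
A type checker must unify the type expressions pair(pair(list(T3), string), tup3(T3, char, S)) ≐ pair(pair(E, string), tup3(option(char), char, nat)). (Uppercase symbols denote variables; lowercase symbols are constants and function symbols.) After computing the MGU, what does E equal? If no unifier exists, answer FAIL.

list(option(char))

Decompose pair/2: pair(list(T3), string) ≐ pair(E, string),  tup3(T3, char, S) ≐ tup3(option(char), char, nat).
Decompose pair/2: list(T3) ≐ E,  string ≐ string.
Bind E := list(T3); no other remaining equation mentions E.
Delete trivial equation string ≐ string.
Decompose tup3/3: T3 ≐ option(char),  char ≐ char,  S ≐ nat.
Bind T3 := option(char); no other remaining equation mentions T3. Substituting into the earlier binding gives E := list(option(char)).
Delete trivial equation char ≐ char.
Bind S := nat.
MGU = { E ↦ list(option(char)), T3 ↦ option(char), S ↦ nat }, so E ↦ list(option(char)).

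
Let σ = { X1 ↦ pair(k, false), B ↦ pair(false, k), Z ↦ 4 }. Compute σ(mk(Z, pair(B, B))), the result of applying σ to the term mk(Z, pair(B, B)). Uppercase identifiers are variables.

Replace each occurrence of B with pair(false, k).
Replace each occurrence of Z with 4.
Result: mk(4, pair(pair(false, k), pair(false, k))).

mk(4, pair(pair(false, k), pair(false, k)))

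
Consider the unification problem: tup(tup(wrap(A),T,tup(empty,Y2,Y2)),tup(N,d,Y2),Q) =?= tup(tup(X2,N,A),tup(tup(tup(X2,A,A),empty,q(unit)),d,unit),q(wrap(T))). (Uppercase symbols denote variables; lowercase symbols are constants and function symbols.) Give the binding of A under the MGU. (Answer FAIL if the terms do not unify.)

tup(empty,unit,unit)

Decompose tup/3: tup(wrap(A),T,tup(empty,Y2,Y2)) =?= tup(X2,N,A),  tup(N,d,Y2) =?= tup(tup(tup(X2,A,A),empty,q(unit)),d,unit),  Q =?= q(wrap(T)).
Decompose tup/3: wrap(A) =?= X2,  T =?= N,  tup(empty,Y2,Y2) =?= A.
Bind X2 := wrap(A); substituting into the one remaining equation that mentions X2 gives: tup(N,d,Y2) =?= tup(tup(tup(wrap(A),A,A),empty,q(unit)),d,unit).
Bind T := N; substituting into the one remaining equation that mentions T gives: Q =?= q(wrap(N)).
Bind A := tup(empty,Y2,Y2); substituting into the one remaining equation that mentions A gives: tup(N,d,Y2) =?= tup(tup(tup(wrap(tup(empty,Y2,Y2)),tup(empty,Y2,Y2),tup(empty,Y2,Y2)),empty,q(unit)),d,unit). Substituting into the earlier binding gives X2 := wrap(tup(empty,Y2,Y2)).
Decompose tup/3: N =?= tup(tup(wrap(tup(empty,Y2,Y2)),tup(empty,Y2,Y2),tup(empty,Y2,Y2)),empty,q(unit)),  d =?= d,  Y2 =?= unit.
Bind N := tup(tup(wrap(tup(empty,Y2,Y2)),tup(empty,Y2,Y2),tup(empty,Y2,Y2)),empty,q(unit)); substituting into the one remaining equation that mentions N gives: Q =?= q(wrap(tup(tup(wrap(tup(empty,Y2,Y2)),tup(empty,Y2,Y2),tup(empty,Y2,Y2)),empty,q(unit)))). Substituting into the earlier binding gives T := tup(tup(wrap(tup(empty,Y2,Y2)),tup(empty,Y2,Y2),tup(empty,Y2,Y2)),empty,q(unit)).
Delete trivial equation d =?= d.
Bind Y2 := unit; substituting into the remaining equation gives: Q =?= q(wrap(tup(tup(wrap(tup(empty,unit,unit)),tup(empty,unit,unit),tup(empty,unit,unit)),empty,q(unit)))). Substituting into the earlier bindings gives X2 := wrap(tup(empty,unit,unit)), T := tup(tup(wrap(tup(empty,unit,unit)),tup(empty,unit,unit),tup(empty,unit,unit)),empty,q(unit)), A := tup(empty,unit,unit), N := tup(tup(wrap(tup(empty,unit,unit)),tup(empty,unit,unit),tup(empty,unit,unit)),empty,q(unit)).
Bind Q := q(wrap(tup(tup(wrap(tup(empty,unit,unit)),tup(empty,unit,unit),tup(empty,unit,unit)),empty,q(unit)))).
MGU = { X2 := wrap(tup(empty,unit,unit)), T := tup(tup(wrap(tup(empty,unit,unit)),tup(empty,unit,unit),tup(empty,unit,unit)),empty,q(unit)), A := tup(empty,unit,unit), N := tup(tup(wrap(tup(empty,unit,unit)),tup(empty,unit,unit),tup(empty,unit,unit)),empty,q(unit)), Y2 := unit, Q := q(wrap(tup(tup(wrap(tup(empty,unit,unit)),tup(empty,unit,unit),tup(empty,unit,unit)),empty,q(unit)))) }, so A := tup(empty,unit,unit).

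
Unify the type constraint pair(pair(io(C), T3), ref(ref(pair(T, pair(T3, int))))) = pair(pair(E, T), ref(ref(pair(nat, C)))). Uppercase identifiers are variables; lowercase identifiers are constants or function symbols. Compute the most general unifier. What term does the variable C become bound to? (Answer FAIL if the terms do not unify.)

pair(nat, int)

Decompose pair/2: pair(io(C), T3) = pair(E, T),  ref(ref(pair(T, pair(T3, int)))) = ref(ref(pair(nat, C))).
Decompose pair/2: io(C) = E,  T3 = T.
Bind E := io(C); no other remaining equation mentions E.
Bind T3 := T; substituting into the remaining equation gives: ref(ref(pair(T, pair(T, int)))) = ref(ref(pair(nat, C))).
Decompose ref/1: ref(pair(T, pair(T, int))) = ref(pair(nat, C)).
Decompose ref/1: pair(T, pair(T, int)) = pair(nat, C).
Decompose pair/2: T = nat,  pair(T, int) = C.
Bind T := nat; substituting into the remaining equation gives: pair(nat, int) = C. Substituting into the earlier binding gives T3 := nat.
Bind C := pair(nat, int). Substituting into the earlier binding gives E := io(pair(nat, int)).
MGU = { E := io(pair(nat, int)), T3 := nat, T := nat, C := pair(nat, int) }, so C := pair(nat, int).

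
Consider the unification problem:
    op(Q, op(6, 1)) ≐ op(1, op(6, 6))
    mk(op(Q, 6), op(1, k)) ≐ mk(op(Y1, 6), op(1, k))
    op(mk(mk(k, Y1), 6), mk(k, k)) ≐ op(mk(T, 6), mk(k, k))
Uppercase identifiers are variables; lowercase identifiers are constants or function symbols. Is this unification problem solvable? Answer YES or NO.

NO

Decompose op/2: Q ≐ 1,  op(6, 1) ≐ op(6, 6).
Bind Q := 1; substituting into the one remaining equation that mentions Q gives: mk(op(1, 6), op(1, k)) ≐ mk(op(Y1, 6), op(1, k)).
Decompose op/2: 6 ≐ 6,  1 ≐ 6.
Delete trivial equation 6 ≐ 6.
Clash: constants 1 and 6 differ; no unifier exists.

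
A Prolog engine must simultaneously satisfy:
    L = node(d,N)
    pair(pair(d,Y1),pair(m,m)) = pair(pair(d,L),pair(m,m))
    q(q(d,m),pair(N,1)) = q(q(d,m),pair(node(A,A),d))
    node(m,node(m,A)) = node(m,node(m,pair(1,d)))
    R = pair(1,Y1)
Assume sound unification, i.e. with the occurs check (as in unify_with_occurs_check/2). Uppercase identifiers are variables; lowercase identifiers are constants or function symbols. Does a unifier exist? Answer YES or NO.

Bind L := node(d,N); substituting into the one remaining equation that mentions L gives: pair(pair(d,Y1),pair(m,m)) = pair(pair(d,node(d,N)),pair(m,m)).
Decompose pair/2: pair(d,Y1) = pair(d,node(d,N)),  pair(m,m) = pair(m,m).
Decompose pair/2: d = d,  Y1 = node(d,N).
Delete trivial equation d = d.
Bind Y1 := node(d,N); substituting into the one remaining equation that mentions Y1 gives: R = pair(1,node(d,N)).
Delete trivial equation pair(m,m) = pair(m,m).
Decompose q/2: q(d,m) = q(d,m),  pair(N,1) = pair(node(A,A),d).
Delete trivial equation q(d,m) = q(d,m).
Decompose pair/2: N = node(A,A),  1 = d.
Bind N := node(A,A); substituting into the one remaining equation that mentions N gives: R = pair(1,node(d,node(A,A))). Substituting into the earlier bindings gives L := node(d,node(A,A)), Y1 := node(d,node(A,A)).
Clash: constants 1 and d differ; no unifier exists.

NO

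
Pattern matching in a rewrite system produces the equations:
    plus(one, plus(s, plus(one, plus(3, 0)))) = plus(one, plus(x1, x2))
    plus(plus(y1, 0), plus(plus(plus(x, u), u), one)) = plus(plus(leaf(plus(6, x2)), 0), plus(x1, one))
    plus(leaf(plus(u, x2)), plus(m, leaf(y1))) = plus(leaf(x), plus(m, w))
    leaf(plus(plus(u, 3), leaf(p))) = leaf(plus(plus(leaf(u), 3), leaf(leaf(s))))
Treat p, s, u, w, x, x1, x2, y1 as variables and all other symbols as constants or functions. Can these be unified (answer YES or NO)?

NO

Decompose plus/2: one = one,  plus(s, plus(one, plus(3, 0))) = plus(x1, x2).
Delete trivial equation one = one.
Decompose plus/2: s = x1,  plus(one, plus(3, 0)) = x2.
Bind s := x1; substituting into the one remaining equation that mentions s gives: leaf(plus(plus(u, 3), leaf(p))) = leaf(plus(plus(leaf(u), 3), leaf(leaf(x1)))).
Bind x2 := plus(one, plus(3, 0)); substituting into the 2 remaining equations that mention x2 gives: plus(plus(y1, 0), plus(plus(plus(x, u), u), one)) = plus(plus(leaf(plus(6, plus(one, plus(3, 0)))), 0), plus(x1, one)),  plus(leaf(plus(u, plus(one, plus(3, 0)))), plus(m, leaf(y1))) = plus(leaf(x), plus(m, w)).
Decompose plus/2: plus(y1, 0) = plus(leaf(plus(6, plus(one, plus(3, 0)))), 0),  plus(plus(plus(x, u), u), one) = plus(x1, one).
Decompose plus/2: y1 = leaf(plus(6, plus(one, plus(3, 0)))),  0 = 0.
Bind y1 := leaf(plus(6, plus(one, plus(3, 0)))); substituting into the one remaining equation that mentions y1 gives: plus(leaf(plus(u, plus(one, plus(3, 0)))), plus(m, leaf(leaf(plus(6, plus(one, plus(3, 0))))))) = plus(leaf(x), plus(m, w)).
Delete trivial equation 0 = 0.
Decompose plus/2: plus(plus(x, u), u) = x1,  one = one.
Bind x1 := plus(plus(x, u), u); substituting into the one remaining equation that mentions x1 gives: leaf(plus(plus(u, 3), leaf(p))) = leaf(plus(plus(leaf(u), 3), leaf(leaf(plus(plus(x, u), u))))). Substituting into the earlier binding gives s := plus(plus(x, u), u).
Delete trivial equation one = one.
Decompose plus/2: leaf(plus(u, plus(one, plus(3, 0)))) = leaf(x),  plus(m, leaf(leaf(plus(6, plus(one, plus(3, 0)))))) = plus(m, w).
Decompose leaf/1: plus(u, plus(one, plus(3, 0))) = x.
Bind x := plus(u, plus(one, plus(3, 0))); substituting into the one remaining equation that mentions x gives: leaf(plus(plus(u, 3), leaf(p))) = leaf(plus(plus(leaf(u), 3), leaf(leaf(plus(plus(plus(u, plus(one, plus(3, 0))), u), u))))). Substituting into the earlier bindings gives s := plus(plus(plus(u, plus(one, plus(3, 0))), u), u), x1 := plus(plus(plus(u, plus(one, plus(3, 0))), u), u).
Decompose plus/2: m = m,  leaf(leaf(plus(6, plus(one, plus(3, 0))))) = w.
Delete trivial equation m = m.
Bind w := leaf(leaf(plus(6, plus(one, plus(3, 0))))); no other remaining equation mentions w.
Decompose leaf/1: plus(plus(u, 3), leaf(p)) = plus(plus(leaf(u), 3), leaf(leaf(plus(plus(plus(u, plus(one, plus(3, 0))), u), u)))).
Decompose plus/2: plus(u, 3) = plus(leaf(u), 3),  leaf(p) = leaf(leaf(plus(plus(plus(u, plus(one, plus(3, 0))), u), u))).
Decompose plus/2: u = leaf(u),  3 = 3.
Occurs check fails: u occurs in leaf(u); the equation u = leaf(u) has no finite solution.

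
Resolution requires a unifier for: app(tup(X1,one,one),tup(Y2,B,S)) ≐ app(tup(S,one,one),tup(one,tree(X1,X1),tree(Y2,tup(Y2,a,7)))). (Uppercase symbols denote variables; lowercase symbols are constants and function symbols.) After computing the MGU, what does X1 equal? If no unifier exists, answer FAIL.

tree(one,tup(one,a,7))

Decompose app/2: tup(X1,one,one) ≐ tup(S,one,one),  tup(Y2,B,S) ≐ tup(one,tree(X1,X1),tree(Y2,tup(Y2,a,7))).
Decompose tup/3: X1 ≐ S,  one ≐ one,  one ≐ one.
Bind X1 := S; substituting into the one remaining equation that mentions X1 gives: tup(Y2,B,S) ≐ tup(one,tree(S,S),tree(Y2,tup(Y2,a,7))).
Delete trivial equation one ≐ one.
Delete trivial equation one ≐ one.
Decompose tup/3: Y2 ≐ one,  B ≐ tree(S,S),  S ≐ tree(Y2,tup(Y2,a,7)).
Bind Y2 := one; substituting into the one remaining equation that mentions Y2 gives: S ≐ tree(one,tup(one,a,7)).
Bind B := tree(S,S); no other remaining equation mentions B.
Bind S := tree(one,tup(one,a,7)). Substituting into the earlier bindings gives X1 := tree(one,tup(one,a,7)), B := tree(tree(one,tup(one,a,7)),tree(one,tup(one,a,7))).
MGU = { X1 := tree(one,tup(one,a,7)), Y2 := one, B := tree(tree(one,tup(one,a,7)),tree(one,tup(one,a,7))), S := tree(one,tup(one,a,7)) }, so X1 := tree(one,tup(one,a,7)).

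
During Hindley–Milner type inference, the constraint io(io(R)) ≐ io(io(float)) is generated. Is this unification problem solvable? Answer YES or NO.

YES

Decompose io/1: io(R) ≐ io(float).
Decompose io/1: R ≐ float.
Bind R := float.
No equations remain and no clash or occurs-check failure arose, so a unifier exists.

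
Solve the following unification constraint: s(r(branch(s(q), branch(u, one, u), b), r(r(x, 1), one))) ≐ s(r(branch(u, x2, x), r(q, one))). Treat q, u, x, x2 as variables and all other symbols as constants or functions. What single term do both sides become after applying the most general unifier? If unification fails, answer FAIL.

Decompose s/1: r(branch(s(q), branch(u, one, u), b), r(r(x, 1), one)) ≐ r(branch(u, x2, x), r(q, one)).
Decompose r/2: branch(s(q), branch(u, one, u), b) ≐ branch(u, x2, x),  r(r(x, 1), one) ≐ r(q, one).
Decompose branch/3: s(q) ≐ u,  branch(u, one, u) ≐ x2,  b ≐ x.
Bind u := s(q); substituting into the one remaining equation that mentions u gives: branch(s(q), one, s(q)) ≐ x2.
Bind x2 := branch(s(q), one, s(q)); no other remaining equation mentions x2.
Bind x := b; substituting into the remaining equation gives: r(r(b, 1), one) ≐ r(q, one).
Decompose r/2: r(b, 1) ≐ q,  one ≐ one.
Bind q := r(b, 1); no other remaining equation mentions q. Substituting into the earlier bindings gives u := s(r(b, 1)), x2 := branch(s(r(b, 1)), one, s(r(b, 1))).
Delete trivial equation one ≐ one.
Applying the MGU to either side gives s(r(branch(s(r(b, 1)), branch(s(r(b, 1)), one, s(r(b, 1))), b), r(r(b, 1), one))).

s(r(branch(s(r(b, 1)), branch(s(r(b, 1)), one, s(r(b, 1))), b), r(r(b, 1), one)))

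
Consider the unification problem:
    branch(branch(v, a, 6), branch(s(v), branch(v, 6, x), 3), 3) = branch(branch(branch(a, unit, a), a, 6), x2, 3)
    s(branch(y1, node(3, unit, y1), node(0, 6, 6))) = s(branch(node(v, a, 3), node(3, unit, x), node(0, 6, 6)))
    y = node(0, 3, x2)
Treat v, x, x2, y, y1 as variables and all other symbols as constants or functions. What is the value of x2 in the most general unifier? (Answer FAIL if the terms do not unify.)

branch(s(branch(a, unit, a)), branch(branch(a, unit, a), 6, node(branch(a, unit, a), a, 3)), 3)

Decompose branch/3: branch(v, a, 6) = branch(branch(a, unit, a), a, 6),  branch(s(v), branch(v, 6, x), 3) = x2,  3 = 3.
Decompose branch/3: v = branch(a, unit, a),  a = a,  6 = 6.
Bind v := branch(a, unit, a); substituting into the 2 remaining equations that mention v gives: branch(s(branch(a, unit, a)), branch(branch(a, unit, a), 6, x), 3) = x2,  s(branch(y1, node(3, unit, y1), node(0, 6, 6))) = s(branch(node(branch(a, unit, a), a, 3), node(3, unit, x), node(0, 6, 6))).
Delete trivial equation a = a.
Delete trivial equation 6 = 6.
Bind x2 := branch(s(branch(a, unit, a)), branch(branch(a, unit, a), 6, x), 3); substituting into the one remaining equation that mentions x2 gives: y = node(0, 3, branch(s(branch(a, unit, a)), branch(branch(a, unit, a), 6, x), 3)).
Delete trivial equation 3 = 3.
Decompose s/1: branch(y1, node(3, unit, y1), node(0, 6, 6)) = branch(node(branch(a, unit, a), a, 3), node(3, unit, x), node(0, 6, 6)).
Decompose branch/3: y1 = node(branch(a, unit, a), a, 3),  node(3, unit, y1) = node(3, unit, x),  node(0, 6, 6) = node(0, 6, 6).
Bind y1 := node(branch(a, unit, a), a, 3); substituting into the one remaining equation that mentions y1 gives: node(3, unit, node(branch(a, unit, a), a, 3)) = node(3, unit, x).
Decompose node/3: 3 = 3,  unit = unit,  node(branch(a, unit, a), a, 3) = x.
Delete trivial equation 3 = 3.
Delete trivial equation unit = unit.
Bind x := node(branch(a, unit, a), a, 3); substituting into the one remaining equation that mentions x gives: y = node(0, 3, branch(s(branch(a, unit, a)), branch(branch(a, unit, a), 6, node(branch(a, unit, a), a, 3)), 3)). Substituting into the earlier binding gives x2 := branch(s(branch(a, unit, a)), branch(branch(a, unit, a), 6, node(branch(a, unit, a), a, 3)), 3).
Delete trivial equation node(0, 6, 6) = node(0, 6, 6).
Bind y := node(0, 3, branch(s(branch(a, unit, a)), branch(branch(a, unit, a), 6, node(branch(a, unit, a), a, 3)), 3)).
MGU = { v := branch(a, unit, a), x2 := branch(s(branch(a, unit, a)), branch(branch(a, unit, a), 6, node(branch(a, unit, a), a, 3)), 3), y1 := node(branch(a, unit, a), a, 3), x := node(branch(a, unit, a), a, 3), y := node(0, 3, branch(s(branch(a, unit, a)), branch(branch(a, unit, a), 6, node(branch(a, unit, a), a, 3)), 3)) }, so x2 := branch(s(branch(a, unit, a)), branch(branch(a, unit, a), 6, node(branch(a, unit, a), a, 3)), 3).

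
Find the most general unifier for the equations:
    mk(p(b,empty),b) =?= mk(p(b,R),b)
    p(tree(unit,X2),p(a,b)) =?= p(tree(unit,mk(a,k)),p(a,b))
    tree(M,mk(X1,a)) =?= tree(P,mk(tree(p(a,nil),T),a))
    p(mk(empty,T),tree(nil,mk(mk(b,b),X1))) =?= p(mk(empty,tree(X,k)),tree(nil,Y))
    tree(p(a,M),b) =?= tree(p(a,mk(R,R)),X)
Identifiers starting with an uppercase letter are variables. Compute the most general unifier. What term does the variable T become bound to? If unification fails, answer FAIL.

tree(b,k)

Decompose mk/2: p(b,empty) =?= p(b,R),  b =?= b.
Decompose p/2: b =?= b,  empty =?= R.
Delete trivial equation b =?= b.
Bind R := empty; substituting into the one remaining equation that mentions R gives: tree(p(a,M),b) =?= tree(p(a,mk(empty,empty)),X).
Delete trivial equation b =?= b.
Decompose p/2: tree(unit,X2) =?= tree(unit,mk(a,k)),  p(a,b) =?= p(a,b).
Decompose tree/2: unit =?= unit,  X2 =?= mk(a,k).
Delete trivial equation unit =?= unit.
Bind X2 := mk(a,k); no other remaining equation mentions X2.
Delete trivial equation p(a,b) =?= p(a,b).
Decompose tree/2: M =?= P,  mk(X1,a) =?= mk(tree(p(a,nil),T),a).
Bind M := P; substituting into the one remaining equation that mentions M gives: tree(p(a,P),b) =?= tree(p(a,mk(empty,empty)),X).
Decompose mk/2: X1 =?= tree(p(a,nil),T),  a =?= a.
Bind X1 := tree(p(a,nil),T); substituting into the one remaining equation that mentions X1 gives: p(mk(empty,T),tree(nil,mk(mk(b,b),tree(p(a,nil),T)))) =?= p(mk(empty,tree(X,k)),tree(nil,Y)).
Delete trivial equation a =?= a.
Decompose p/2: mk(empty,T) =?= mk(empty,tree(X,k)),  tree(nil,mk(mk(b,b),tree(p(a,nil),T))) =?= tree(nil,Y).
Decompose mk/2: empty =?= empty,  T =?= tree(X,k).
Delete trivial equation empty =?= empty.
Bind T := tree(X,k); substituting into the one remaining equation that mentions T gives: tree(nil,mk(mk(b,b),tree(p(a,nil),tree(X,k)))) =?= tree(nil,Y). Substituting into the earlier binding gives X1 := tree(p(a,nil),tree(X,k)).
Decompose tree/2: nil =?= nil,  mk(mk(b,b),tree(p(a,nil),tree(X,k))) =?= Y.
Delete trivial equation nil =?= nil.
Bind Y := mk(mk(b,b),tree(p(a,nil),tree(X,k))); no other remaining equation mentions Y.
Decompose tree/2: p(a,P) =?= p(a,mk(empty,empty)),  b =?= X.
Decompose p/2: a =?= a,  P =?= mk(empty,empty).
Delete trivial equation a =?= a.
Bind P := mk(empty,empty); no other remaining equation mentions P. Substituting into the earlier binding gives M := mk(empty,empty).
Bind X := b. Substituting into the earlier bindings gives X1 := tree(p(a,nil),tree(b,k)), T := tree(b,k), Y := mk(mk(b,b),tree(p(a,nil),tree(b,k))).
MGU = { R ↦ empty, X2 ↦ mk(a,k), M ↦ mk(empty,empty), X1 ↦ tree(p(a,nil),tree(b,k)), T ↦ tree(b,k), Y ↦ mk(mk(b,b),tree(p(a,nil),tree(b,k))), P ↦ mk(empty,empty), X ↦ b }, so T ↦ tree(b,k).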